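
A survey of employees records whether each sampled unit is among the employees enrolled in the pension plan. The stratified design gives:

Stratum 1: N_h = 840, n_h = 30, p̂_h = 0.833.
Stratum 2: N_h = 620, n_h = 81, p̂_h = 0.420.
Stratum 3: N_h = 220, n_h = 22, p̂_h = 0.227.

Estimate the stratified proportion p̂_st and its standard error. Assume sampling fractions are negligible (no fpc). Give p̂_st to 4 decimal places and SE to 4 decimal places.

p̂_st ≈ 0.6012, SE ≈ 0.0419

N = 1680; stratum weights W_h = N_h/N.
p̂_st = Σ W_h p̂_h = (840·0.833 + 620·0.420 + 220·0.227)/1680 = 0.60123
V̂(p̂_st) = Σ W_h² p̂_h(1−p̂_h)/(n_h−1):
  stratum 1: (840/1680)²·0.833·0.167/29 = 0.00119923
  stratum 2: (620/1680)²·0.420·0.580/80 = 0.000414717
  stratum 3: (220/1680)²·0.227·0.773/21 = 0.000143289
V̂(p̂_st) = 0.00175724; SE = √V̂ = 0.0419194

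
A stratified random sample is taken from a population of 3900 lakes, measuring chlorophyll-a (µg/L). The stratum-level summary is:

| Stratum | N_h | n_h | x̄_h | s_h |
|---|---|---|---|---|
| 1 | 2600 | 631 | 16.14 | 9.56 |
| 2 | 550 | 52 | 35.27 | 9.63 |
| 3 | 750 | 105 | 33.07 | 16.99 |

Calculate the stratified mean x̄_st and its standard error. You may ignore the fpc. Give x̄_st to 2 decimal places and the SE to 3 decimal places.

x̄_st ≈ 22.09, SE ≈ 0.449

x̄_st = Σ W_h x̄_h = (2600·16.14 + 550·35.27 + 750·33.07)/3900 = 22.09359
V̂(x̄_st) = Σ W_h² s_h²/n_h, with W_h = N_h/N and N = 3900:
  stratum 1: (2600/3900)²·9.56²/631 = 0.064373
  stratum 2: (550/3900)²·9.63²/52 = 0.0354687
  stratum 3: (750/3900)²·16.99²/105 = 0.10167
V̂(x̄_st) = 0.201511
SE(x̄_st) = √0.201511 = 0.4489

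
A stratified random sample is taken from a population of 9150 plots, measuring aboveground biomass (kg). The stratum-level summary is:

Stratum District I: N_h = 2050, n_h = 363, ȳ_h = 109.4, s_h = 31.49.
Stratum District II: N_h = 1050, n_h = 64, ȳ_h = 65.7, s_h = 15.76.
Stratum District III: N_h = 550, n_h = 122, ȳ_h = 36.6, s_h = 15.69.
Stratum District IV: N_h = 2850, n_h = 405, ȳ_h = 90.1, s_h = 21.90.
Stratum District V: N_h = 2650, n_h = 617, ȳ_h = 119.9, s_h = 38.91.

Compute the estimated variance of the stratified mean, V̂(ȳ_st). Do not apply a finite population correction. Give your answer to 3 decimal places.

V̂(ȳ_st) = Σ W_h² s_h²/n_h, with W_h = N_h/N and N = 9150:
  stratum District I: (2050/9150)²·31.49²/363 = 0.137121
  stratum District II: (1050/9150)²·15.76²/64 = 0.0511056
  stratum District III: (550/9150)²·15.69²/122 = 0.0072907
  stratum District IV: (2850/9150)²·21.90²/405 = 0.11489
  stratum District V: (2650/9150)²·38.91²/617 = 0.20582
V̂(ȳ_st) = 0.516227

V̂(ȳ_st) ≈ 0.516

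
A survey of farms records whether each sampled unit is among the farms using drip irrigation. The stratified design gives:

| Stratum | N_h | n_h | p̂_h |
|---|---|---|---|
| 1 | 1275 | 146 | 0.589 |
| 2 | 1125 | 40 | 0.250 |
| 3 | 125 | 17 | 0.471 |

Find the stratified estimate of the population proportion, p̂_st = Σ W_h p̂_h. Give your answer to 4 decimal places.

N = 2525; stratum weights W_h = N_h/N.
p̂_st = Σ W_h p̂_h = (1275·0.589 + 1125·0.250 + 125·0.471)/2525 = 0.43212

p̂_st ≈ 0.4321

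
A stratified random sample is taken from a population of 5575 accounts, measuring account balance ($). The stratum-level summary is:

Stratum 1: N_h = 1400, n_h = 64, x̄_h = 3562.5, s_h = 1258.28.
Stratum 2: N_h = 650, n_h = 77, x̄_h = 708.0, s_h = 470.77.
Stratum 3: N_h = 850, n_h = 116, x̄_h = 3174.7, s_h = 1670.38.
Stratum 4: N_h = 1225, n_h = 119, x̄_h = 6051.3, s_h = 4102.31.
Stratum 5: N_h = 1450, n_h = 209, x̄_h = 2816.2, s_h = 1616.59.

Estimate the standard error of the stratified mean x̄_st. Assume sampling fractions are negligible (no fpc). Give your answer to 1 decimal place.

V̂(x̄_st) = Σ W_h² s_h²/n_h, with W_h = N_h/N and N = 5575:
  stratum 1: (1400/5575)²·1258.28²/64 = 1560.06
  stratum 2: (650/5575)²·470.77²/77 = 39.1259
  stratum 3: (850/5575)²·1670.38²/116 = 559.14
  stratum 4: (1225/5575)²·4102.31²/119 = 6827.98
  stratum 5: (1450/5575)²·1616.59²/209 = 845.862
V̂(x̄_st) = 9832.17
SE(x̄_st) = √9832.17 = 99.1573

SE(x̄_st) ≈ 99.2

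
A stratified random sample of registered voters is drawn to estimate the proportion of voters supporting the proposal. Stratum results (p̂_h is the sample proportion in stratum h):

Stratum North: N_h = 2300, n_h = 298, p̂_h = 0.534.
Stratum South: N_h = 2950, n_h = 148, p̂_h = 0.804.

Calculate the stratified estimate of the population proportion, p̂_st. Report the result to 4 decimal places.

p̂_st ≈ 0.6857

N = 5250; stratum weights W_h = N_h/N.
p̂_st = Σ W_h p̂_h = (2300·0.534 + 2950·0.804)/5250 = 0.68571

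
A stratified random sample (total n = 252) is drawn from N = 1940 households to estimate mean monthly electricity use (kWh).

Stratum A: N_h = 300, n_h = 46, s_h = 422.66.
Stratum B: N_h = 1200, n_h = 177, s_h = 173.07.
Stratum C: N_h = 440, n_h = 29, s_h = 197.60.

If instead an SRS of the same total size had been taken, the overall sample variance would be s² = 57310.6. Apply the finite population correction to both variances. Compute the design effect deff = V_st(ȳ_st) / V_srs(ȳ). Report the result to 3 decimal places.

V̂(ȳ_st) = Σ W_h² (1 − n_h/N_h) s_h²/n_h, with W_h = N_h/N and N = 1940:
  stratum A: (300/1940)²·(1 − 46/300)·422.66²/46 = 78.6278
  stratum B: (1200/1940)²·(1 − 177/1200)·173.07²/177 = 55.1981
  stratum C: (440/1940)²·(1 − 29/440)·197.60²/29 = 64.6944
V_st = 198.52
V_srs = (1 − 252/1940)·57310.6/252 = 197.881
deff = V_st / V_srs = 198.52/197.881 = 1.0032

deff ≈ 1.003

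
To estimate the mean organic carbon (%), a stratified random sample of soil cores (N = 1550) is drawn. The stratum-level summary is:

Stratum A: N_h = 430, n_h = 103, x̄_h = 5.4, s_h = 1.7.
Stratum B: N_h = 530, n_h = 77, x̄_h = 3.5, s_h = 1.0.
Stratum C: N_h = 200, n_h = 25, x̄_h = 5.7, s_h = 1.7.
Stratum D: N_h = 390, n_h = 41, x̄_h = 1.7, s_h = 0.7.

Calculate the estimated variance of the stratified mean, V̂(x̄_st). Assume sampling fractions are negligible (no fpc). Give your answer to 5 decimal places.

V̂(x̄_st) = Σ W_h² s_h²/n_h, with W_h = N_h/N and N = 1550:
  stratum A: (430/1550)²·1.7²/103 = 0.00215941
  stratum B: (530/1550)²·1.0²/77 = 0.00151844
  stratum C: (200/1550)²·1.7²/25 = 0.00192466
  stratum D: (390/1550)²·0.7²/41 = 0.00075662
V̂(x̄_st) = 0.00635913

V̂(x̄_st) ≈ 0.00636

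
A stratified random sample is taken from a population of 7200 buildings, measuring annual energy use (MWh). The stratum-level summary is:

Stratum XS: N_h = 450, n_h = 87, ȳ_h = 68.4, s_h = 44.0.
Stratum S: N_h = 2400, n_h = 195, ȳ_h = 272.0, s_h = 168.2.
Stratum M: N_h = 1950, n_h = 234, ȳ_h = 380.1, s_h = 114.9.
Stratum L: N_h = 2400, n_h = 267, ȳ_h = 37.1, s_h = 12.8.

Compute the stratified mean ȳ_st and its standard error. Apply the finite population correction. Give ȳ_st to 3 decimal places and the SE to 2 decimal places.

ȳ_st ≈ 210.252, SE ≈ 4.31

ȳ_st = Σ W_h ȳ_h = (450·68.4 + 2400·272.0 + 1950·380.1 + 2400·37.1)/7200 = 210.25208
V̂(ȳ_st) = Σ W_h² (1 − n_h/N_h) s_h²/n_h, with W_h = N_h/N and N = 7200:
  stratum XS: (450/7200)²·(1 − 87/450)·44.0²/87 = 0.0701197
  stratum S: (2400/7200)²·(1 − 195/2400)·168.2²/195 = 14.8106
  stratum M: (1950/7200)²·(1 − 234/1950)·114.9²/234 = 3.64176
  stratum L: (2400/7200)²·(1 − 267/2400)·12.8²/267 = 0.0605963
V̂(ȳ_st) = 18.5831
SE(ȳ_st) = √18.5831 = 4.31081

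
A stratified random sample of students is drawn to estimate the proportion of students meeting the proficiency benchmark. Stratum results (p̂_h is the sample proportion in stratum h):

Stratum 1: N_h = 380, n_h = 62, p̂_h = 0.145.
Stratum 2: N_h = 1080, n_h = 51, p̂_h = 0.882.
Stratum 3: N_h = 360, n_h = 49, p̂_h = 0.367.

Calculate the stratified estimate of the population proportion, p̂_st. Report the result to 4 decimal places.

N = 1820; stratum weights W_h = N_h/N.
p̂_st = Σ W_h p̂_h = (380·0.145 + 1080·0.882 + 360·0.367)/1820 = 0.62625

p̂_st ≈ 0.6263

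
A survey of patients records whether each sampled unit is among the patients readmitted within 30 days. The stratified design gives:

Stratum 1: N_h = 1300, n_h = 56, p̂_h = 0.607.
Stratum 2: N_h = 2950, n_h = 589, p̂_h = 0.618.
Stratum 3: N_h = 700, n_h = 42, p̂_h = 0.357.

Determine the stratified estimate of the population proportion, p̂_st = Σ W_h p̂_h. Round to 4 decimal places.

N = 4950; stratum weights W_h = N_h/N.
p̂_st = Σ W_h p̂_h = (1300·0.607 + 2950·0.618 + 700·0.357)/4950 = 0.57820

p̂_st ≈ 0.5782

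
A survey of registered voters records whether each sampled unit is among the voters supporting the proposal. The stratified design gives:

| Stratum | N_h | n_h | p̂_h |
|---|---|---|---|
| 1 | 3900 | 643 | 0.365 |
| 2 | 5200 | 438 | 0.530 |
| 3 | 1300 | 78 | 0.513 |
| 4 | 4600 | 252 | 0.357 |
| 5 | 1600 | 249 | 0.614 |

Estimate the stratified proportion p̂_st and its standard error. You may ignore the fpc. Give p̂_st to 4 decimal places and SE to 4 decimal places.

N = 16600; stratum weights W_h = N_h/N.
p̂_st = Σ W_h p̂_h = (3900·0.365 + 5200·0.530 + 1300·0.513 + 4600·0.357 + 1600·0.614)/16600 = 0.45006
V̂(p̂_st) = Σ W_h² p̂_h(1−p̂_h)/(n_h−1):
  stratum 1: (3900/16600)²·0.365·0.635/642 = 1.99271e-05
  stratum 2: (5200/16600)²·0.530·0.470/437 = 5.59349e-05
  stratum 3: (1300/16600)²·0.513·0.487/77 = 1.98988e-05
  stratum 4: (4600/16600)²·0.357·0.643/251 = 7.02271e-05
  stratum 5: (1600/16600)²·0.614·0.386/248 = 8.87826e-06
V̂(p̂_st) = 0.000174866; SE = √V̂ = 0.0132237

p̂_st ≈ 0.4501, SE ≈ 0.0132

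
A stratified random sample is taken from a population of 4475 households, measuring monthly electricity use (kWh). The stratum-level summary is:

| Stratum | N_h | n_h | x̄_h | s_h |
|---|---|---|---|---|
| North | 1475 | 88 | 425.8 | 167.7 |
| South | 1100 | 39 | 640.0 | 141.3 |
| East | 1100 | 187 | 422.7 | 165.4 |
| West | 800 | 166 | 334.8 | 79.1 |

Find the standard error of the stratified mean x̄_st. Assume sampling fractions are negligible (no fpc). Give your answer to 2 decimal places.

SE(x̄_st) ≈ 8.70

V̂(x̄_st) = Σ W_h² s_h²/n_h, with W_h = N_h/N and N = 4475:
  stratum North: (1475/4475)²·167.7²/88 = 34.7201
  stratum South: (1100/4475)²·141.3²/39 = 30.9328
  stratum East: (1100/4475)²·165.4²/187 = 8.83952
  stratum West: (800/4475)²·79.1²/166 = 1.20459
V̂(x̄_st) = 75.697
SE(x̄_st) = √75.697 = 8.7004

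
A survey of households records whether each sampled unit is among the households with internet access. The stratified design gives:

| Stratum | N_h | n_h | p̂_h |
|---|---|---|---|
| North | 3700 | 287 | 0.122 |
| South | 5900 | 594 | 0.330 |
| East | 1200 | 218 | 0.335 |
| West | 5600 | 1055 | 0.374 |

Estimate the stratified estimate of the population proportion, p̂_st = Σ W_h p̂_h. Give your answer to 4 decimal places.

p̂_st ≈ 0.2985

N = 16400; stratum weights W_h = N_h/N.
p̂_st = Σ W_h p̂_h = (3700·0.122 + 5900·0.330 + 1200·0.335 + 5600·0.374)/16400 = 0.29846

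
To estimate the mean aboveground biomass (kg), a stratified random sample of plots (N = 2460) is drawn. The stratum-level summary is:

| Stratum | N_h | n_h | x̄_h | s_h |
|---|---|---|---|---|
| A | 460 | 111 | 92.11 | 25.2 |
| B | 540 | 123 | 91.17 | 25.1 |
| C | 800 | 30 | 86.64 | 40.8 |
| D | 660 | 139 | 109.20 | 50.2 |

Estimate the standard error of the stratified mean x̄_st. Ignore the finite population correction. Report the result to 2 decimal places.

SE(x̄_st) ≈ 2.76

V̂(x̄_st) = Σ W_h² s_h²/n_h, with W_h = N_h/N and N = 2460:
  stratum A: (460/2460)²·25.2²/111 = 0.200043
  stratum B: (540/2460)²·25.1²/123 = 0.246808
  stratum C: (800/2460)²·40.8²/30 = 5.86825
  stratum D: (660/2460)²·50.2²/139 = 1.305
V̂(x̄_st) = 7.6201
SE(x̄_st) = √7.6201 = 2.76045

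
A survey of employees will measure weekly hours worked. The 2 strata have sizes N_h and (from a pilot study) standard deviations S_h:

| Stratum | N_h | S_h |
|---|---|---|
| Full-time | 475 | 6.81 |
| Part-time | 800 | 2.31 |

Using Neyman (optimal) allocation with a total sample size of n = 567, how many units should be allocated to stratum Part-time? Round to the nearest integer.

206

Neyman allocation: n_h = n · N_h S_h / Σ N_i S_i, with n = 567.
  stratum Full-time: N_h·S_h = 475·6.81 = 3234.75
  stratum Part-time: N_h·S_h = 800·2.31 = 1848.00
Σ N_h S_h = 5082.75
n for stratum Part-time = 567·1848.00/5082.75 = 206.151 → 206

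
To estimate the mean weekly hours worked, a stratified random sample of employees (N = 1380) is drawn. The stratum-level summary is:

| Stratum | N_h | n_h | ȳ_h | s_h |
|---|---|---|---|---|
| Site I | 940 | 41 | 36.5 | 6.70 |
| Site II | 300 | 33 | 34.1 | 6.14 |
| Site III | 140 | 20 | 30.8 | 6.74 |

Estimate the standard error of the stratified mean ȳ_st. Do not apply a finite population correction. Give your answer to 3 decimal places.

V̂(ȳ_st) = Σ W_h² s_h²/n_h, with W_h = N_h/N and N = 1380:
  stratum Site I: (940/1380)²·6.70²/41 = 0.507999
  stratum Site II: (300/1380)²·6.14²/33 = 0.0539892
  stratum Site III: (140/1380)²·6.74²/20 = 0.0233769
V̂(ȳ_st) = 0.585366
SE(ȳ_st) = √0.585366 = 0.765092

SE(ȳ_st) ≈ 0.765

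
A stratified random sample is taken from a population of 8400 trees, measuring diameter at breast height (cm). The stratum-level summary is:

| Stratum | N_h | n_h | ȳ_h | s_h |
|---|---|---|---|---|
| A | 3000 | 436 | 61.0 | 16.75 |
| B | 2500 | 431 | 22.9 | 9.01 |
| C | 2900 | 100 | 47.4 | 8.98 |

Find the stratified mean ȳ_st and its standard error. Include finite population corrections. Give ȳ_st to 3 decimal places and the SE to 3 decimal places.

ȳ_st = Σ W_h ȳ_h = (3000·61.0 + 2500·22.9 + 2900·47.4)/8400 = 44.96548
V̂(ȳ_st) = Σ W_h² (1 − n_h/N_h) s_h²/n_h, with W_h = N_h/N and N = 8400:
  stratum A: (3000/8400)²·(1 − 436/3000)·16.75²/436 = 0.0701494
  stratum B: (2500/8400)²·(1 − 431/2500)·9.01²/431 = 0.0138075
  stratum C: (2900/8400)²·(1 − 100/2900)·8.98²/100 = 0.0928005
V̂(ȳ_st) = 0.176757
SE(ȳ_st) = √0.176757 = 0.420425

ȳ_st ≈ 44.965, SE ≈ 0.420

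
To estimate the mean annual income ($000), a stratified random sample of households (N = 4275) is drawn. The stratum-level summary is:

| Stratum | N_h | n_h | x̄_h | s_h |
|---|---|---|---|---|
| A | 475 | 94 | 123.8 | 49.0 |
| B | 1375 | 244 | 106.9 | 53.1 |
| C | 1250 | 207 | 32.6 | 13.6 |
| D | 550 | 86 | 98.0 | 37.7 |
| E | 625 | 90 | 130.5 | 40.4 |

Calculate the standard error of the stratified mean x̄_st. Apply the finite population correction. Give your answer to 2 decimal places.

SE(x̄_st) ≈ 1.36

V̂(x̄_st) = Σ W_h² (1 − n_h/N_h) s_h²/n_h, with W_h = N_h/N and N = 4275:
  stratum A: (475/4275)²·(1 − 94/475)·49.0²/94 = 0.252936
  stratum B: (1375/4275)²·(1 − 244/1375)·53.1²/244 = 0.983314
  stratum C: (1250/4275)²·(1 − 207/1250)·13.6²/207 = 0.0637426
  stratum D: (550/4275)²·(1 − 86/550)·37.7²/86 = 0.230777
  stratum E: (625/4275)²·(1 − 90/625)·40.4²/90 = 0.331804
V̂(x̄_st) = 1.86257
SE(x̄_st) = √1.86257 = 1.36476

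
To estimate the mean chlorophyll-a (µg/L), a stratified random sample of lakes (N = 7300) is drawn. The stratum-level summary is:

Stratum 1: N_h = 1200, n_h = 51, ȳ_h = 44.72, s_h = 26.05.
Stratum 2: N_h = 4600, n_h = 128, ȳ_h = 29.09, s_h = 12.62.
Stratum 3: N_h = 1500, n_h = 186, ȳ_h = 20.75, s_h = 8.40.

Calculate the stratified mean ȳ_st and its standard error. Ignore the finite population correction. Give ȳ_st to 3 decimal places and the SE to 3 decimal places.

ȳ_st = Σ W_h ȳ_h = (1200·44.72 + 4600·29.09 + 1500·20.75)/7300 = 29.94562
V̂(ȳ_st) = Σ W_h² s_h²/n_h, with W_h = N_h/N and N = 7300:
  stratum 1: (1200/7300)²·26.05²/51 = 0.359552
  stratum 2: (4600/7300)²·12.62²/128 = 0.494059
  stratum 3: (1500/7300)²·8.40²/186 = 0.016017
V̂(ȳ_st) = 0.869628
SE(ȳ_st) = √0.869628 = 0.932539

ȳ_st ≈ 29.946, SE ≈ 0.933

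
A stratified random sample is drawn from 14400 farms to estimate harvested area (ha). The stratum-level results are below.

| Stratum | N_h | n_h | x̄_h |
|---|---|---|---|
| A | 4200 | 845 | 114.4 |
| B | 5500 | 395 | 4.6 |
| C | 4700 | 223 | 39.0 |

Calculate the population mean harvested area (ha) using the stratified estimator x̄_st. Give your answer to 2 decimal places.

N = Σ N_h = 14400. Stratum weights W_h = N_h/N.
x̄_st = (4200·114.4 + 5500·4.6 + 4700·39.0) / 14400 = 47.8528

x̄_st ≈ 47.85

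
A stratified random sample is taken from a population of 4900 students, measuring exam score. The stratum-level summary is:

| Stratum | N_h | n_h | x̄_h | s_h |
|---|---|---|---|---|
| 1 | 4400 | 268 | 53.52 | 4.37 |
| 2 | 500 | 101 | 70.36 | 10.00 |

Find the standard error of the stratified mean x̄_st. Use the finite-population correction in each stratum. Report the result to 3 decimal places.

V̂(x̄_st) = Σ W_h² (1 − n_h/N_h) s_h²/n_h, with W_h = N_h/N and N = 4900:
  stratum 1: (4400/4900)²·(1 − 268/4400)·4.37²/268 = 0.0539571
  stratum 2: (500/4900)²·(1 − 101/500)·10.00²/101 = 0.00822677
V̂(x̄_st) = 0.0621839
SE(x̄_st) = √0.0621839 = 0.249367

SE(x̄_st) ≈ 0.249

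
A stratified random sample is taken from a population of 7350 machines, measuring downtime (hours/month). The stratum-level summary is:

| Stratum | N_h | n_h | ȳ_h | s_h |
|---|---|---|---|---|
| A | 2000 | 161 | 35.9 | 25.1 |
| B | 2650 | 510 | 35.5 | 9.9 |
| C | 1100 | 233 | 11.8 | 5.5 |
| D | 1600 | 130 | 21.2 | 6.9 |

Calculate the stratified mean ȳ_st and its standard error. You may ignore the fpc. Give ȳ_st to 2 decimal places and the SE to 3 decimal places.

ȳ_st = Σ W_h ȳ_h = (2000·35.9 + 2650·35.5 + 1100·11.8 + 1600·21.2)/7350 = 28.94898
V̂(ȳ_st) = Σ W_h² s_h²/n_h, with W_h = N_h/N and N = 7350:
  stratum A: (2000/7350)²·25.1²/161 = 0.289739
  stratum B: (2650/7350)²·9.9²/510 = 0.0249814
  stratum C: (1100/7350)²·5.5²/233 = 0.0029079
  stratum D: (1600/7350)²·6.9²/130 = 0.0173548
V̂(ȳ_st) = 0.334983
SE(ȳ_st) = √0.334983 = 0.578777

ȳ_st ≈ 28.95, SE ≈ 0.579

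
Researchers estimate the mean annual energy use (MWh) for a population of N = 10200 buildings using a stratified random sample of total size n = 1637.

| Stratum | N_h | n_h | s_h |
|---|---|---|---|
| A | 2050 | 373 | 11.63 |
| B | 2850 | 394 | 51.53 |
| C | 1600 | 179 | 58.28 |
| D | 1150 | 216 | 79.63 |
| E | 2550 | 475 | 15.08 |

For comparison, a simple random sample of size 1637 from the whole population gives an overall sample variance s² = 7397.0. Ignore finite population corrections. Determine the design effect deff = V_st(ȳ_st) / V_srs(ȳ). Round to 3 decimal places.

deff ≈ 0.312

V̂(ȳ_st) = Σ W_h² s_h²/n_h, with W_h = N_h/N and N = 10200:
  stratum A: (2050/10200)²·11.63²/373 = 0.0146473
  stratum B: (2850/10200)²·51.53²/394 = 0.526155
  stratum C: (1600/10200)²·58.28²/179 = 0.466902
  stratum D: (1150/10200)²·79.63²/216 = 0.37316
  stratum E: (2550/10200)²·15.08²/475 = 0.0299219
V_st = 1.41079
V_srs = s²/n = 7397.0/1637 = 4.51863
deff = V_st / V_srs = 1.41079/4.51863 = 0.3122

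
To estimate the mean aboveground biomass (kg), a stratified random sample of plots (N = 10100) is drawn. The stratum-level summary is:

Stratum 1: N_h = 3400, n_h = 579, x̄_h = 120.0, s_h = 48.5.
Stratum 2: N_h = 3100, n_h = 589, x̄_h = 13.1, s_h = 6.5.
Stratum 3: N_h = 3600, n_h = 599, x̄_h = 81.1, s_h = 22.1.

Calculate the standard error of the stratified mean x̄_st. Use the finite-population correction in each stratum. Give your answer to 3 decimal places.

V̂(x̄_st) = Σ W_h² (1 − n_h/N_h) s_h²/n_h, with W_h = N_h/N and N = 10100:
  stratum 1: (3400/10100)²·(1 − 579/3400)·48.5²/579 = 0.381983
  stratum 2: (3100/10100)²·(1 − 589/3100)·6.5²/589 = 0.00547365
  stratum 3: (3600/10100)²·(1 − 599/3600)·22.1²/599 = 0.0863542
V̂(x̄_st) = 0.473811
SE(x̄_st) = √0.473811 = 0.688339

SE(x̄_st) ≈ 0.688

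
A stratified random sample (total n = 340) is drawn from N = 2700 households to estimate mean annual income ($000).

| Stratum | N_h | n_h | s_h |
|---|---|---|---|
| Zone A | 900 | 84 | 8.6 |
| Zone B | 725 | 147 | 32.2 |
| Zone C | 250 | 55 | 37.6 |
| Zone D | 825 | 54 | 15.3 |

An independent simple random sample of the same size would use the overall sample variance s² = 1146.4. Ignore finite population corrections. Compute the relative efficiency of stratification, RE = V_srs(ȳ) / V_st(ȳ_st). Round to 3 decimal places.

RE ≈ 2.738

V̂(ȳ_st) = Σ W_h² s_h²/n_h, with W_h = N_h/N and N = 2700:
  stratum Zone A: (900/2700)²·8.6²/84 = 0.0978307
  stratum Zone B: (725/2700)²·32.2²/147 = 0.508561
  stratum Zone C: (250/2700)²·37.6²/55 = 0.220377
  stratum Zone D: (825/2700)²·15.3²/54 = 0.404734
V_st = 1.2315
V_srs = s²/n = 1146.4/340 = 3.37176
Relative efficiency = V_srs / V_st = 3.37176/1.2315 = 2.7379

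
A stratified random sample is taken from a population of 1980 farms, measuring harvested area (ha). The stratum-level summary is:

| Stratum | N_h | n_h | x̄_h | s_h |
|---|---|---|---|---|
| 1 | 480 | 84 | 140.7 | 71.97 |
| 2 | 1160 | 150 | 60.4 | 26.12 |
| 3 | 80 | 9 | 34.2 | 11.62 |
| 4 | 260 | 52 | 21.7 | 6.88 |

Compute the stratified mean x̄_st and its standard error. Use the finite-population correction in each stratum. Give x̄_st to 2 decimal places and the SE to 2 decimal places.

x̄_st ≈ 73.73, SE ≈ 2.09

x̄_st = Σ W_h x̄_h = (480·140.7 + 1160·60.4 + 80·34.2 + 260·21.7)/1980 = 73.72626
V̂(x̄_st) = Σ W_h² (1 − n_h/N_h) s_h²/n_h, with W_h = N_h/N and N = 1980:
  stratum 1: (480/1980)²·(1 − 84/480)·71.97²/84 = 2.98971
  stratum 2: (1160/1980)²·(1 − 150/1160)·26.12²/150 = 1.35926
  stratum 3: (80/1980)²·(1 − 9/80)·11.62²/9 = 0.0217364
  stratum 4: (260/1980)²·(1 − 52/260)·6.88²/52 = 0.0125568
V̂(x̄_st) = 4.38327
SE(x̄_st) = √4.38327 = 2.09363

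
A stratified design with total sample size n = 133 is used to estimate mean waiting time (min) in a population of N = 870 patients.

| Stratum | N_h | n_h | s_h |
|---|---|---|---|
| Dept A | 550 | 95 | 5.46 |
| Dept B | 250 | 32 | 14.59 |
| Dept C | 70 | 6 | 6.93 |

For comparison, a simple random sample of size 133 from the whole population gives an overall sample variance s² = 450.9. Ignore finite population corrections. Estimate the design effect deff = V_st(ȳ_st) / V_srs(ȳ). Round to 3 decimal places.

V̂(ȳ_st) = Σ W_h² s_h²/n_h, with W_h = N_h/N and N = 870:
  stratum Dept A: (550/870)²·5.46²/95 = 0.125415
  stratum Dept B: (250/870)²·14.59²/32 = 0.549291
  stratum Dept C: (70/870)²·6.93²/6 = 0.0518171
V_st = 0.726522
V_srs = s²/n = 450.9/133 = 3.39023
deff = V_st / V_srs = 0.726522/3.39023 = 0.2143

deff ≈ 0.214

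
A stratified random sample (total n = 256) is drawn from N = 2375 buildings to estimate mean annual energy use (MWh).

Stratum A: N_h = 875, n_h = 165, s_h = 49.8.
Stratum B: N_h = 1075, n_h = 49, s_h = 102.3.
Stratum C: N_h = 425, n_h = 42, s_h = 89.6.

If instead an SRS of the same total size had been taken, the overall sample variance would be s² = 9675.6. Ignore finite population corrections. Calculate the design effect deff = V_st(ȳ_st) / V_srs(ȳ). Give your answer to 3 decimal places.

V̂(ȳ_st) = Σ W_h² s_h²/n_h, with W_h = N_h/N and N = 2375:
  stratum A: (875/2375)²·49.8²/165 = 2.04016
  stratum B: (1075/2375)²·102.3²/49 = 43.7567
  stratum C: (425/2375)²·89.6²/42 = 6.12093
V_st = 51.9178
V_srs = s²/n = 9675.6/256 = 37.7953
deff = V_st / V_srs = 51.9178/37.7953 = 1.3737

deff ≈ 1.374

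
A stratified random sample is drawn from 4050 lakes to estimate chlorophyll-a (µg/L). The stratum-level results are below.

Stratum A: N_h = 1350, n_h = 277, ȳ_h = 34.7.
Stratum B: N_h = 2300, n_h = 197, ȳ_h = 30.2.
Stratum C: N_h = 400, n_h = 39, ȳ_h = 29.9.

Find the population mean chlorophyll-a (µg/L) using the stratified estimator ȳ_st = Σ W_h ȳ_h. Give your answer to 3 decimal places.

N = Σ N_h = 4050. Stratum weights W_h = N_h/N.
ȳ_st = (1350·34.7 + 2300·30.2 + 400·29.9) / 4050 = 31.67037

ȳ_st ≈ 31.670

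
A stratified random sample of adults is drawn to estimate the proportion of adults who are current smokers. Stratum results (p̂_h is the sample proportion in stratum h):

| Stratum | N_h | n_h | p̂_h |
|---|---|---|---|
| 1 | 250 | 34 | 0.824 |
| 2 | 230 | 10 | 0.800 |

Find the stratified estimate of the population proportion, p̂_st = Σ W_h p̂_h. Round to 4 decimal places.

N = 480; stratum weights W_h = N_h/N.
p̂_st = Σ W_h p̂_h = (250·0.824 + 230·0.800)/480 = 0.81250

p̂_st ≈ 0.8125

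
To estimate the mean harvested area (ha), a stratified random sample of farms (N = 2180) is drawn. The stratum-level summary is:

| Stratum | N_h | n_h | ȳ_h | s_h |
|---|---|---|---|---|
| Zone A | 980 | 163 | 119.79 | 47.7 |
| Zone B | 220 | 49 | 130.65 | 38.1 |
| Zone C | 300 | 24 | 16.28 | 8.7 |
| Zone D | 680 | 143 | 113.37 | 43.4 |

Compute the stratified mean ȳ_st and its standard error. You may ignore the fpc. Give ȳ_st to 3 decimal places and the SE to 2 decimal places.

ȳ_st ≈ 104.639, SE ≈ 2.11

ȳ_st = Σ W_h ȳ_h = (980·119.79 + 220·130.65 + 300·16.28 + 680·113.37)/2180 = 104.63890
V̂(ȳ_st) = Σ W_h² s_h²/n_h, with W_h = N_h/N and N = 2180:
  stratum Zone A: (980/2180)²·47.7²/163 = 2.8209
  stratum Zone B: (220/2180)²·38.1²/49 = 0.301708
  stratum Zone C: (300/2180)²·8.7²/24 = 0.0597251
  stratum Zone D: (680/2180)²·43.4²/143 = 1.28159
V̂(ȳ_st) = 4.46392
SE(ȳ_st) = √4.46392 = 2.1128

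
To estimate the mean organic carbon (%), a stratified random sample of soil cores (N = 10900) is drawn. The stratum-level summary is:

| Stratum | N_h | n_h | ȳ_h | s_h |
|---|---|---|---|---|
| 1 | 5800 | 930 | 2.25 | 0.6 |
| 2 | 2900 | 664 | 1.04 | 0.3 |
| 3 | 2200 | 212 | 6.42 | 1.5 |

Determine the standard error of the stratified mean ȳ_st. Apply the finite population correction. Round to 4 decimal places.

SE(ȳ_st) ≈ 0.0221

V̂(ȳ_st) = Σ W_h² (1 − n_h/N_h) s_h²/n_h, with W_h = N_h/N and N = 10900:
  stratum 1: (5800/10900)²·(1 − 930/5800)·0.6²/930 = 9.20287e-05
  stratum 2: (2900/10900)²·(1 − 664/2900)·0.3²/664 = 7.39761e-06
  stratum 3: (2200/10900)²·(1 − 212/2200)·1.5²/212 = 0.00039069
V̂(ȳ_st) = 0.000490117
SE(ȳ_st) = √0.000490117 = 0.0221386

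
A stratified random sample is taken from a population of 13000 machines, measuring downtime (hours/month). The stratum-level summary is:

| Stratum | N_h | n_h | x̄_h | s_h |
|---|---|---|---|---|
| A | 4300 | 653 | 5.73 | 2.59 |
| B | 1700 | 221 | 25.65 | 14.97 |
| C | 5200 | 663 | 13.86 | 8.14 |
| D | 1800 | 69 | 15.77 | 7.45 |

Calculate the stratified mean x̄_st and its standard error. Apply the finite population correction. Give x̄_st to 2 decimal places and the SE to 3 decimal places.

x̄_st = Σ W_h x̄_h = (4300·5.73 + 1700·25.65 + 5200·13.86 + 1800·15.77)/13000 = 12.97708
V̂(x̄_st) = Σ W_h² (1 − n_h/N_h) s_h²/n_h, with W_h = N_h/N and N = 13000:
  stratum A: (4300/13000)²·(1 − 653/4300)·2.59²/653 = 0.000953244
  stratum B: (1700/13000)²·(1 − 221/1700)·14.97²/221 = 0.0150863
  stratum C: (5200/13000)²·(1 − 663/5200)·8.14²/663 = 0.0139515
  stratum D: (1800/13000)²·(1 − 69/1800)·7.45²/69 = 0.0148302
V̂(x̄_st) = 0.0448212
SE(x̄_st) = √0.0448212 = 0.21171

x̄_st ≈ 12.98, SE ≈ 0.212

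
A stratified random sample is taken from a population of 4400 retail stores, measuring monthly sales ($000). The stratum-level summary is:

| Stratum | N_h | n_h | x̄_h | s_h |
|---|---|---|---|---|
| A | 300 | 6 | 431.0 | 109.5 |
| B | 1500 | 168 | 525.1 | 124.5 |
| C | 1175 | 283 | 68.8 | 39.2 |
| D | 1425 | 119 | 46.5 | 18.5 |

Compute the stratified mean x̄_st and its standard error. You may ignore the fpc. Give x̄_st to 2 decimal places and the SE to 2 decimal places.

x̄_st ≈ 241.83, SE ≈ 4.55

x̄_st = Σ W_h x̄_h = (300·431.0 + 1500·525.1 + 1175·68.8 + 1425·46.5)/4400 = 241.83011
V̂(x̄_st) = Σ W_h² s_h²/n_h, with W_h = N_h/N and N = 4400:
  stratum A: (300/4400)²·109.5²/6 = 9.28997
  stratum B: (1500/4400)²·124.5²/168 = 10.7228
  stratum C: (1175/4400)²·39.2²/283 = 0.387218
  stratum D: (1425/4400)²·18.5²/119 = 0.301662
V̂(x̄_st) = 20.7016
SE(x̄_st) = √20.7016 = 4.5499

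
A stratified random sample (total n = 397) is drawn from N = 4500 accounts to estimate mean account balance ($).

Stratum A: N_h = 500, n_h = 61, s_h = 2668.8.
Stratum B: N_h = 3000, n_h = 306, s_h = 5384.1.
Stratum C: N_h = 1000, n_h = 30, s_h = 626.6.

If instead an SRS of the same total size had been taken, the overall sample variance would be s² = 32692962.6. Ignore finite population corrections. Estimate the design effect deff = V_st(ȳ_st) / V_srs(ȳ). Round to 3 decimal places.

V̂(ȳ_st) = Σ W_h² s_h²/n_h, with W_h = N_h/N and N = 4500:
  stratum A: (500/4500)²·2668.8²/61 = 1441.51
  stratum B: (3000/4500)²·5384.1²/306 = 42103.9
  stratum C: (1000/4500)²·626.6²/30 = 646.301
V_st = 44191.7
V_srs = s²/n = 32692962.6/397 = 82350
deff = V_st / V_srs = 44191.7/82350 = 0.5366

deff ≈ 0.537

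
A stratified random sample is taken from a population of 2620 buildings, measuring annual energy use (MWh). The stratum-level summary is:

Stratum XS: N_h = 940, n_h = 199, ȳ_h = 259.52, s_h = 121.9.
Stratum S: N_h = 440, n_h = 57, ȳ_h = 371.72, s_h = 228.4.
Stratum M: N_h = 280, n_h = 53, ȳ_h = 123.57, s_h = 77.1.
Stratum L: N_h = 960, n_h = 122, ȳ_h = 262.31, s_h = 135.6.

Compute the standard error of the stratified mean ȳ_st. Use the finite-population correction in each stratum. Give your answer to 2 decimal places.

V̂(ȳ_st) = Σ W_h² (1 − n_h/N_h) s_h²/n_h, with W_h = N_h/N and N = 2620:
  stratum XS: (940/2620)²·(1 − 199/940)·121.9²/199 = 7.57701
  stratum S: (440/2620)²·(1 − 57/440)·228.4²/57 = 22.4681
  stratum M: (280/2620)²·(1 − 53/280)·77.1²/53 = 1.03852
  stratum L: (960/2620)²·(1 − 122/960)·135.6²/122 = 17.6633
V̂(ȳ_st) = 48.7469
SE(ȳ_st) = √48.7469 = 6.9819

SE(ȳ_st) ≈ 6.98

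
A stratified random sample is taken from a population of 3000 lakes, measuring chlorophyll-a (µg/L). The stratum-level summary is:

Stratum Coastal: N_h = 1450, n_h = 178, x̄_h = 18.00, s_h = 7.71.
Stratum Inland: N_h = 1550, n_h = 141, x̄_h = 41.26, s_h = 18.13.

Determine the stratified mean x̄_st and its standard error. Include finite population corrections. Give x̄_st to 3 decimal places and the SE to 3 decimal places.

x̄_st = Σ W_h x̄_h = (1450·18.00 + 1550·41.26)/3000 = 30.01767
V̂(x̄_st) = Σ W_h² (1 − n_h/N_h) s_h²/n_h, with W_h = N_h/N and N = 3000:
  stratum Coastal: (1450/3000)²·(1 − 178/1450)·7.71²/178 = 0.0684386
  stratum Inland: (1550/3000)²·(1 − 141/1550)·18.13²/141 = 0.565688
V̂(x̄_st) = 0.634126
SE(x̄_st) = √0.634126 = 0.79632

x̄_st ≈ 30.018, SE ≈ 0.796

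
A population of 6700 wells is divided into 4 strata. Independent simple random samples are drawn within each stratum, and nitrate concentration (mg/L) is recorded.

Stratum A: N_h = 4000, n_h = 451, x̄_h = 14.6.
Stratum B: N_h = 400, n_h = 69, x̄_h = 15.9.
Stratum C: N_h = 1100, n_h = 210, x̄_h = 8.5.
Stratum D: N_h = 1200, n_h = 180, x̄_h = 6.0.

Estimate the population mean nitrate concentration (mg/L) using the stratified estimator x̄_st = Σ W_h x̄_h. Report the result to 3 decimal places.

x̄_st ≈ 12.136

N = Σ N_h = 6700. Stratum weights W_h = N_h/N.
x̄_st = (4000·14.6 + 400·15.9 + 1100·8.5 + 1200·6.0) / 6700 = 12.13582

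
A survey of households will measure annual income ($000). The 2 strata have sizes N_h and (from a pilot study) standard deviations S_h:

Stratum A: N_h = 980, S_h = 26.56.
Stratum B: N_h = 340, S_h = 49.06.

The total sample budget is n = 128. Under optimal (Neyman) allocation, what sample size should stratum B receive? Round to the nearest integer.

50

Neyman allocation: n_h = n · N_h S_h / Σ N_i S_i, with n = 128.
  stratum A: N_h·S_h = 980·26.56 = 26028.80
  stratum B: N_h·S_h = 340·49.06 = 16680.40
Σ N_h S_h = 42709.20
n for stratum B = 128·16680.40/42709.20 = 49.991 → 50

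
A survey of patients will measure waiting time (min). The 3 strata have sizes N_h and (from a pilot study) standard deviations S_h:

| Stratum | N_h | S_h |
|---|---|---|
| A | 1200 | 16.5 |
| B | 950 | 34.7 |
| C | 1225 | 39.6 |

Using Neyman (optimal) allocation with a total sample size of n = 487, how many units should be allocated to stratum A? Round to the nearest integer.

95

Neyman allocation: n_h = n · N_h S_h / Σ N_i S_i, with n = 487.
  stratum A: N_h·S_h = 1200·16.5 = 19800.00
  stratum B: N_h·S_h = 950·34.7 = 32965.00
  stratum C: N_h·S_h = 1225·39.6 = 48510.00
Σ N_h S_h = 101275.00
n for stratum A = 487·19800.00/101275.00 = 95.212 → 95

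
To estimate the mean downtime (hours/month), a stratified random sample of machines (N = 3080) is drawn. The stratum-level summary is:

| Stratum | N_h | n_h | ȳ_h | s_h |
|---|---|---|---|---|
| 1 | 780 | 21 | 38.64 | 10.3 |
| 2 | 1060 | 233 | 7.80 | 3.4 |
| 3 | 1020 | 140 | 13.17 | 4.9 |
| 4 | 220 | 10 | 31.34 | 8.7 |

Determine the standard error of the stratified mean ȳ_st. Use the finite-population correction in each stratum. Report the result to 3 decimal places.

V̂(ȳ_st) = Σ W_h² (1 − n_h/N_h) s_h²/n_h, with W_h = N_h/N and N = 3080:
  stratum 1: (780/3080)²·(1 − 21/780)·10.3²/21 = 0.315275
  stratum 2: (1060/3080)²·(1 − 233/1060)·3.4²/233 = 0.00458471
  stratum 3: (1020/3080)²·(1 − 140/1020)·4.9²/140 = 0.0162273
  stratum 4: (220/3080)²·(1 − 10/220)·8.7²/10 = 0.036862
V̂(ȳ_st) = 0.372949
SE(ȳ_st) = √0.372949 = 0.610696

SE(ȳ_st) ≈ 0.611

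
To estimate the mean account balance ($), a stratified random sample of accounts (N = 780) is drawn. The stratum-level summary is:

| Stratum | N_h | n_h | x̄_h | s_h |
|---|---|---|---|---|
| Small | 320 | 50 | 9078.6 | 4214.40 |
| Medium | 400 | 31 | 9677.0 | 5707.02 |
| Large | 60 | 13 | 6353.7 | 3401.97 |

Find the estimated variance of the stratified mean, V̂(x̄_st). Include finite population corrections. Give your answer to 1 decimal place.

V̂(x̄_st) ≈ 309463.2

V̂(x̄_st) = Σ W_h² (1 − n_h/N_h) s_h²/n_h, with W_h = N_h/N and N = 780:
  stratum Small: (320/780)²·(1 − 50/320)·4214.40²/50 = 50445.9
  stratum Medium: (400/780)²·(1 − 31/400)·5707.02²/31 = 254891
  stratum Large: (60/780)²·(1 − 13/60)·3401.97²/13 = 4126.46
V̂(x̄_st) = 309463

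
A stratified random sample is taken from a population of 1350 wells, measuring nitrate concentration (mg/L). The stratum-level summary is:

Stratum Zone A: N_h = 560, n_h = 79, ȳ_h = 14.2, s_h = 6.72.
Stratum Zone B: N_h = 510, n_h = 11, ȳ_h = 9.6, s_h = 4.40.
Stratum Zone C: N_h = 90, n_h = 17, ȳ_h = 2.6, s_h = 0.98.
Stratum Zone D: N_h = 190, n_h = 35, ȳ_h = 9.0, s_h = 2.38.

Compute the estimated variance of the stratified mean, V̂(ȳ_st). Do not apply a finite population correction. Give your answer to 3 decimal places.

V̂(ȳ_st) ≈ 0.353

V̂(ȳ_st) = Σ W_h² s_h²/n_h, with W_h = N_h/N and N = 1350:
  stratum Zone A: (560/1350)²·6.72²/79 = 0.0983603
  stratum Zone B: (510/1350)²·4.40²/11 = 0.25118
  stratum Zone C: (90/1350)²·0.98²/17 = 0.000251085
  stratum Zone D: (190/1350)²·2.38²/35 = 0.00320572
V̂(ȳ_st) = 0.352997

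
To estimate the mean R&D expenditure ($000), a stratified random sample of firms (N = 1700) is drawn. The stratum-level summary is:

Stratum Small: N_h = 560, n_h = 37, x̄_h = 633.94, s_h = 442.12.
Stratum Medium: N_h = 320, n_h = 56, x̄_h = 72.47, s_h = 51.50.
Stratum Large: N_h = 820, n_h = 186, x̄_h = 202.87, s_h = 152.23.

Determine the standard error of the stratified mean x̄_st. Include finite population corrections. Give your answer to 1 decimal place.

V̂(x̄_st) = Σ W_h² (1 − n_h/N_h) s_h²/n_h, with W_h = N_h/N and N = 1700:
  stratum Small: (560/1700)²·(1 − 37/560)·442.12²/37 = 535.39
  stratum Medium: (320/1700)²·(1 − 56/320)·51.50²/56 = 1.38447
  stratum Large: (820/1700)²·(1 − 186/820)·152.23²/186 = 22.4126
V̂(x̄_st) = 559.187
SE(x̄_st) = √559.187 = 23.6471

SE(x̄_st) ≈ 23.6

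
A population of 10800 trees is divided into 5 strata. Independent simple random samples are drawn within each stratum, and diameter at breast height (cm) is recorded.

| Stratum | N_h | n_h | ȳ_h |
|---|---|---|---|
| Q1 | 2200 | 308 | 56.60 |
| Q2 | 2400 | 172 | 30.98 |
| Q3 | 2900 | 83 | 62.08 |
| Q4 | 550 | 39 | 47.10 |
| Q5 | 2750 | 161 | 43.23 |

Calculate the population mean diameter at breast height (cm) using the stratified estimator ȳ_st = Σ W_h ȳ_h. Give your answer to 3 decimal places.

N = Σ N_h = 10800. Stratum weights W_h = N_h/N.
ȳ_st = (2200·56.60 + 2400·30.98 + 2900·62.08 + 550·47.10 + 2750·43.23) / 10800 = 48.48995

ȳ_st ≈ 48.490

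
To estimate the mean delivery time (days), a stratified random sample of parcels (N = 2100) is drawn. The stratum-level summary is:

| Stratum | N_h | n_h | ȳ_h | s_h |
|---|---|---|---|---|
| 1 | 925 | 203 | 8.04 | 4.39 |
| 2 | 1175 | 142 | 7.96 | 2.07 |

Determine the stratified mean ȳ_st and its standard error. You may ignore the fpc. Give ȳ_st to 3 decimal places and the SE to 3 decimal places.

ȳ_st = Σ W_h ȳ_h = (925·8.04 + 1175·7.96)/2100 = 7.99524
V̂(ȳ_st) = Σ W_h² s_h²/n_h, with W_h = N_h/N and N = 2100:
  stratum 1: (925/2100)²·4.39²/203 = 0.0184195
  stratum 2: (1175/2100)²·2.07²/142 = 0.0094469
V̂(ȳ_st) = 0.0278664
SE(ȳ_st) = √0.0278664 = 0.166932

ȳ_st ≈ 7.995, SE ≈ 0.167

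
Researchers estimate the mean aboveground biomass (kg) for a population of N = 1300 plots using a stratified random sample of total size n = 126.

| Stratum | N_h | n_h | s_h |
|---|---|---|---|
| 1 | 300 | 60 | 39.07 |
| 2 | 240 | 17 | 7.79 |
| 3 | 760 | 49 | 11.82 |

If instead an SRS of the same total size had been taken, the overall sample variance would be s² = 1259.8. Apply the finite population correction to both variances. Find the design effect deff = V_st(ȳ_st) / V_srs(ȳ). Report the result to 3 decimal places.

deff ≈ 0.234

V̂(ȳ_st) = Σ W_h² (1 − n_h/N_h) s_h²/n_h, with W_h = N_h/N and N = 1300:
  stratum 1: (300/1300)²·(1 − 60/300)·39.07²/60 = 1.08388
  stratum 2: (240/1300)²·(1 − 17/240)·7.79²/17 = 0.113046
  stratum 3: (760/1300)²·(1 − 49/760)·11.82²/49 = 0.911665
V_st = 2.10859
V_srs = (1 − 126/1300)·1259.8/126 = 9.02934
deff = V_st / V_srs = 2.10859/9.02934 = 0.2335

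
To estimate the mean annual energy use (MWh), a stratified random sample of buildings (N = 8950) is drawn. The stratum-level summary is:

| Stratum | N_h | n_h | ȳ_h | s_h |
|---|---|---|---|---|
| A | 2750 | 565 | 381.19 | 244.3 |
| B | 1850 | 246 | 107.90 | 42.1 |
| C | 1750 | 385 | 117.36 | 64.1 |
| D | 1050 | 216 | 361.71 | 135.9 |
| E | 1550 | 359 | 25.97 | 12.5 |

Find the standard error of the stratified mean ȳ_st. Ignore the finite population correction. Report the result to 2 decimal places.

SE(ȳ_st) ≈ 3.45

V̂(ȳ_st) = Σ W_h² s_h²/n_h, with W_h = N_h/N and N = 8950:
  stratum A: (2750/8950)²·244.3²/565 = 9.97282
  stratum B: (1850/8950)²·42.1²/246 = 0.307841
  stratum C: (1750/8950)²·64.1²/385 = 0.408024
  stratum D: (1050/8950)²·135.9²/216 = 1.17684
  stratum E: (1550/8950)²·12.5²/359 = 0.013054
V̂(ȳ_st) = 11.8786
SE(ȳ_st) = √11.8786 = 3.44653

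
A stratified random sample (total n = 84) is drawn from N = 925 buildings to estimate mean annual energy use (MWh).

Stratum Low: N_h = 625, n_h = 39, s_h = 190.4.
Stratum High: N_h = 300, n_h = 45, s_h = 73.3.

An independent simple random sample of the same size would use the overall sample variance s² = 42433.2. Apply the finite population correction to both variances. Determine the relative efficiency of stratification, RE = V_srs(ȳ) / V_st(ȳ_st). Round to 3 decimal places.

V̂(ȳ_st) = Σ W_h² (1 − n_h/N_h) s_h²/n_h, with W_h = N_h/N and N = 925:
  stratum Low: (625/925)²·(1 − 39/625)·190.4²/39 = 397.89
  stratum High: (300/925)²·(1 − 45/300)·73.3²/45 = 10.6751
V_st = 408.566
V_srs = (1 − 84/925)·42433.2/84 = 459.283
Relative efficiency = V_srs / V_st = 459.283/408.566 = 1.1241

RE ≈ 1.124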